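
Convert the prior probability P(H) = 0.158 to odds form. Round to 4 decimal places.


P(not H) = 1 - 0.158 = 0.842
Odds = 0.158 / 0.842 = 0.1876

0.1876


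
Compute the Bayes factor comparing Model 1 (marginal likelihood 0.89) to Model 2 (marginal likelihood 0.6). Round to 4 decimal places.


BF12 = marginal likelihood of M1 / marginal likelihood of M2
= 0.89/0.6
= 1.4833

1.4833


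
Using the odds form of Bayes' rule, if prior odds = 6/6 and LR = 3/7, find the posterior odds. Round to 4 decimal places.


Bayes' rule in odds form: posterior odds = prior odds * LR
= (6 * 3) / (6 * 7)
= 18/42 = 0.4286

0.4286


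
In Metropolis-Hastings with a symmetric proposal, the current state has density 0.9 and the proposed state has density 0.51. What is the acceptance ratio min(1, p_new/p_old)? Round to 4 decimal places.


Ratio = p_new / p_old = 0.51 / 0.9 = 0.5667
Acceptance = min(1, 0.5667) = 0.5667

0.5667


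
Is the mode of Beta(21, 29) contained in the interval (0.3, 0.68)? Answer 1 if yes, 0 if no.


Mode = (a-1)/(a+b-2) = 20/48 = 0.4167
Interval: (0.3, 0.68)
Contains mode? 1

1


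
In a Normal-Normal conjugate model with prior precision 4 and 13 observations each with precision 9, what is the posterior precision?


Posterior precision = prior precision + n * observation precision
= 4 + 13 * 9
= 4 + 117 = 121

121


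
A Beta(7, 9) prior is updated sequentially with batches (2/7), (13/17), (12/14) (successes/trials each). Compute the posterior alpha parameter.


Sequential conjugate updating is equivalent to a single batch update.
Total successes across all batches = 27
alpha_posterior = alpha_prior + total_successes = 7 + 27
= 34

34


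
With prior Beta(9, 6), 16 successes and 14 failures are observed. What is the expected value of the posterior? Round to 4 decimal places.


Posterior = Beta(25, 20)
E[theta] = alpha/(alpha+beta)
= 25/45 = 0.5556

0.5556


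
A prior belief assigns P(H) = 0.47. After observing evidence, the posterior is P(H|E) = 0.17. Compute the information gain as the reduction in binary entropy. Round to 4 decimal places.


H(prior) = -0.47*log2(0.47) - 0.53*log2(0.53)
= 0.9974
H(post) = -0.17*log2(0.17) - 0.83*log2(0.83)
= 0.6577
IG = 0.9974 - 0.6577 = 0.3397

0.3397


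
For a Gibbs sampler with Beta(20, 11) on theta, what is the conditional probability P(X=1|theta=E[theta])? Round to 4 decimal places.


E[theta] = 20/(20+11) = 0.6452
P(X=1|theta) = theta = 0.6452

0.6452


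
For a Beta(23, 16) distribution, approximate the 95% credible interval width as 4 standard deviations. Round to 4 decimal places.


Variance of Beta(a,b) = ab / ((a+b)^2 * (a+b+1))
= 23*16 / ((39)^2 * 40)
= 0.006
SD = sqrt(0.006) = 0.0778
Width = 4 * SD = 0.3111

0.3111


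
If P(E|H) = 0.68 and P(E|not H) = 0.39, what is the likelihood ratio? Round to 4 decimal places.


Likelihood ratio = P(E|H) / P(E|not H)
= 0.68 / 0.39
= 1.7436

1.7436


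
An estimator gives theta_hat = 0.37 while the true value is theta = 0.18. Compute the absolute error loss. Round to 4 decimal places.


The absolute error loss is |theta_hat - theta|
= |0.37 - 0.18|
= 0.19

0.19


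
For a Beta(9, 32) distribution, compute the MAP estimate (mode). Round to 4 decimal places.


MAP = mode = (a-1)/(a+b-2)
= (9-1)/(9+32-2)
= 8/39 = 0.2051

0.2051


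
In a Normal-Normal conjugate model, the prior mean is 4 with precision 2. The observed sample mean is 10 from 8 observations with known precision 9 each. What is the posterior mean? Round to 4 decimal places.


Posterior precision = tau0 + n*tau = 2 + 8*9 = 74
Posterior mean = (tau0*mu0 + n*tau*xbar) / posterior_precision
= (2*4 + 8*9*10) / 74
= 728 / 74 = 9.8378

9.8378


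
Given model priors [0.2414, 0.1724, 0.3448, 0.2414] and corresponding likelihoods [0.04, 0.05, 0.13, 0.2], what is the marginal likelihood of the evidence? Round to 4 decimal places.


P(E) = sum_i P(M_i) P(E|M_i)
= 0.0097 + 0.0086 + 0.0448 + 0.0483
= 0.1114

0.1114


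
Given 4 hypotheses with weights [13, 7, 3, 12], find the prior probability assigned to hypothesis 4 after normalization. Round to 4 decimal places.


To normalize, divide each weight by the sum of all weights.
Sum = 35
Prior(H4) = 12/35 = 0.3429

0.3429


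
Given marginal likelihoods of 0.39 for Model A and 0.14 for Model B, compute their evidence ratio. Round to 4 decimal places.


Ratio = ML(A) / ML(B) = 0.39/0.14
= 2.7857

2.7857


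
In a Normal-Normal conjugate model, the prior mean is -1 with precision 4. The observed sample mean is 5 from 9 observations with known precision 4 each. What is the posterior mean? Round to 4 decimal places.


Posterior precision = tau0 + n*tau = 4 + 9*4 = 40
Posterior mean = (tau0*mu0 + n*tau*xbar) / posterior_precision
= (4*-1 + 9*4*5) / 40
= 176 / 40 = 4.4

4.4


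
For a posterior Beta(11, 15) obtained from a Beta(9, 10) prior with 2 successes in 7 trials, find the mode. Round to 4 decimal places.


Mode = (alpha - 1) / (alpha + beta - 2)
= 10 / 24
= 0.4167

0.4167


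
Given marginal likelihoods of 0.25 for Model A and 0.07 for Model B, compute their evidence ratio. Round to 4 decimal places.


Ratio = ML(A) / ML(B) = 0.25/0.07
= 3.5714

3.5714


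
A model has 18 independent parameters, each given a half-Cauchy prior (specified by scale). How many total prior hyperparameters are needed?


Each half-Cauchy prior needs 1 hyperparameter (scale).
Total = 1 * 18 = 18

18


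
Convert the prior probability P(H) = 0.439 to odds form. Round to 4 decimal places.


P(not H) = 1 - 0.439 = 0.561
Odds = 0.439 / 0.561 = 0.7825

0.7825


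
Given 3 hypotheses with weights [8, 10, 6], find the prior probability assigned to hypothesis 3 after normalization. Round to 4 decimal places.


To normalize, divide each weight by the sum of all weights.
Sum = 24
Prior(H3) = 6/24 = 0.25

0.25


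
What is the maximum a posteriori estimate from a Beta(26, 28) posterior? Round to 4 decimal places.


The MAP estimate equals the mode of the distribution.
Mode of Beta(a,b) = (a-1)/(a+b-2)
= 25/52
= 0.4808

0.4808


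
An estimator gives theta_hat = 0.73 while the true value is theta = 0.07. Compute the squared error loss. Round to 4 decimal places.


The squared error loss is (theta_hat - theta)^2
= (0.73 - 0.07)^2
= (0.66)^2 = 0.4356

0.4356


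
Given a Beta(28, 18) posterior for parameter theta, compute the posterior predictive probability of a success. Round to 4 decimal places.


For a Beta-Bernoulli model, the predictive probability is the mean:
P(success) = 28/(28+18) = 28/46 = 0.6087

0.6087


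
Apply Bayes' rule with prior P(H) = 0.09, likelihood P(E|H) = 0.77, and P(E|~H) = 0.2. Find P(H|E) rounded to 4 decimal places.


Step 1: Compute marginal P(E) = P(E|H)P(H) + P(E|~H)P(~H)
= 0.77*0.09 + 0.2*0.91 = 0.2513
Step 2: P(H|E) = P(E|H)P(H)/P(E) = 0.0693/0.2513
= 0.2758

0.2758


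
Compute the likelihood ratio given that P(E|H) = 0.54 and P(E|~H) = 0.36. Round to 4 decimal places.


LR = P(E|H) / P(E|~H)
= 0.54 / 0.36 = 1.5

1.5


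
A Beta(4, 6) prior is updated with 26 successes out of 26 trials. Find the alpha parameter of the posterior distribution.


In the Beta-Binomial conjugate update:
alpha_post = alpha_prior + successes
= 4 + 26
= 30

30


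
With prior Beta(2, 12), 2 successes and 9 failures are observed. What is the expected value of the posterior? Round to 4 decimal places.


Posterior = Beta(4, 21)
E[theta] = alpha/(alpha+beta)
= 4/25 = 0.16

0.16


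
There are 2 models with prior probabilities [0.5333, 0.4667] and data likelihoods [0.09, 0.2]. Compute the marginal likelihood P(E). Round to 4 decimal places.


P(E) = sum over models of P(M_i) * P(E|M_i)
= 0.5333*0.09 + 0.4667*0.2
= 0.1413

0.1413


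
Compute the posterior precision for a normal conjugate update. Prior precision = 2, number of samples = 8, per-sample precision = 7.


tau_post = tau_0 + n * tau
= 2 + 8 * 7 = 58

58


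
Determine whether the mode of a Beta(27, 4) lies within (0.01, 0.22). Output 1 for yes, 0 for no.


First find the mode: (a-1)/(a+b-2) = 0.8966
Is 0.8966 in (0.01, 0.22)? 0

0


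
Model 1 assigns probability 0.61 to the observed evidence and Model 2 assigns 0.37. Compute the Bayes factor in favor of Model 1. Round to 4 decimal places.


BF = P(data|M1) / P(data|M2)
= 0.61 / 0.37 = 1.6486

1.6486


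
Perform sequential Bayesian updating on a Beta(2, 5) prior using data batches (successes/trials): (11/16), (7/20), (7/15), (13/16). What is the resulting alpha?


Accumulate successes: 38
Posterior alpha = prior alpha + sum of successes
= 2 + 38 = 40

40


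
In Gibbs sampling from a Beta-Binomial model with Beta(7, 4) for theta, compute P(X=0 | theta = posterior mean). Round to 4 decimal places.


Posterior mean = alpha/(alpha+beta) = 7/11 = 0.6364
P(X=0|theta=mean) = 1 - theta = 0.3636

0.3636


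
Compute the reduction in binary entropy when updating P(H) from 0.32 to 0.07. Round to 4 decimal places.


H_before = -p*log2(p) - (1-p)*log2(1-p) for p=0.32: 0.9044
H_after for p=0.07: 0.3659
Reduction = 0.9044 - 0.3659 = 0.5385

0.5385


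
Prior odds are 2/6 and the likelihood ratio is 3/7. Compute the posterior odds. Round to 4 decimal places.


Posterior odds = prior odds * likelihood ratio
= (2/6) * (3/7)
= 6 / 42
= 0.1429

0.1429


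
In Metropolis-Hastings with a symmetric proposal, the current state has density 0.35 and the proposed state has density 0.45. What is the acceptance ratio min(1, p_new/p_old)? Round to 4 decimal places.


Ratio = p_new / p_old = 0.45 / 0.35 = 1.2857
Acceptance = min(1, 1.2857) = 1.0

1.0


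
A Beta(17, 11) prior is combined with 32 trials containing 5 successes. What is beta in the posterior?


In conjugate updating:
beta_posterior = beta_prior + (n - k)
= 11 + (32 - 5)
= 11 + 27 = 38

38


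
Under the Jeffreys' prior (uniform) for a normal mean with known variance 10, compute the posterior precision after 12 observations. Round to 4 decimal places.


Prior precision = 0 (flat prior).
Post. prec. = 0 + n/var = 12/10 = 1.2

1.2


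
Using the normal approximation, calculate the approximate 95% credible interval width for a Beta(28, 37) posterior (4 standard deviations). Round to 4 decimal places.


Var(Beta) = 28*37/(65^2 * 66) = 0.0037
SD = 0.061
Width ~ 4*SD = 0.2438

0.2438


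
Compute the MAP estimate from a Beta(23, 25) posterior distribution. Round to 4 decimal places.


MAP = mode of Beta distribution
= (alpha - 1)/(alpha + beta - 2)
= (23-1)/(23+25-2)
= 22/46 = 0.4783

0.4783


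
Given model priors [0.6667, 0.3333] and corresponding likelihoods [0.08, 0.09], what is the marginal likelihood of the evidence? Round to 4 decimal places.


P(E) = sum_i P(M_i) P(E|M_i)
= 0.0533 + 0.03
= 0.0833

0.0833


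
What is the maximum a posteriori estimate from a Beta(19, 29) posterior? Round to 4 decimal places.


The MAP estimate equals the mode of the distribution.
Mode of Beta(a,b) = (a-1)/(a+b-2)
= 18/46
= 0.3913

0.3913


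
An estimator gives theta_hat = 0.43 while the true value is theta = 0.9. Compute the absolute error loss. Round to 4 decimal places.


The absolute error loss is |theta_hat - theta|
= |0.43 - 0.9|
= 0.47

0.47


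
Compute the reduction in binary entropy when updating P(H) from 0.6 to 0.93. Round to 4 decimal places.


H_before = -p*log2(p) - (1-p)*log2(1-p) for p=0.6: 0.971
H_after for p=0.93: 0.3659
Reduction = 0.971 - 0.3659 = 0.605

0.605


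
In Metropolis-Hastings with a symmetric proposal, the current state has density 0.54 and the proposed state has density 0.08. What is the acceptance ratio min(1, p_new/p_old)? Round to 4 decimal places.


Ratio = p_new / p_old = 0.08 / 0.54 = 0.1481
Acceptance = min(1, 0.1481) = 0.1481

0.1481


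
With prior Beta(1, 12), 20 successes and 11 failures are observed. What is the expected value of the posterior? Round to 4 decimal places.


Posterior = Beta(21, 23)
E[theta] = alpha/(alpha+beta)
= 21/44 = 0.4773

0.4773


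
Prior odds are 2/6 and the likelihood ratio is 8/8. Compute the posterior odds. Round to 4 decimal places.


Posterior odds = prior odds * likelihood ratio
= (2/6) * (8/8)
= 16 / 48
= 0.3333

0.3333


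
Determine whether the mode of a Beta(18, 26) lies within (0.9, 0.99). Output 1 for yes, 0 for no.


First find the mode: (a-1)/(a+b-2) = 0.4048
Is 0.4048 in (0.9, 0.99)? 0

0


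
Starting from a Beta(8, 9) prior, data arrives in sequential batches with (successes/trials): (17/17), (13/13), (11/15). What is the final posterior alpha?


In sequential Bayesian updating, we sum all successes.
Total successes = 41
Final alpha = 8 + 41 = 49

49


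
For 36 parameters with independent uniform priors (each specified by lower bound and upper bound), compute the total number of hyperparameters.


A uniform prior has 2 hyperparameters per parameter.
Total = 36 * 2 = 72

72


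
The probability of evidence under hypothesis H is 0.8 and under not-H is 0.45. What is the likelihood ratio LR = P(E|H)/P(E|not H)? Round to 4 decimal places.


LR = 0.8 / 0.45
= 1.7778

1.7778


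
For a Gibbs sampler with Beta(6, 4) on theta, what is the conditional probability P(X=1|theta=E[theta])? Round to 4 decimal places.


E[theta] = 6/(6+4) = 0.6
P(X=1|theta) = theta = 0.6

0.6


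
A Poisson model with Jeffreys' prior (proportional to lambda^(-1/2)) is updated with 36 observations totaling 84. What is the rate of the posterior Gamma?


Posterior = Gamma(0.5 + S, n)
= Gamma(0.5 + 84, 36)
Posterior rate = 0 + n = 36

36.0


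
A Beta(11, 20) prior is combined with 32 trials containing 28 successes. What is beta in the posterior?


In conjugate updating:
beta_posterior = beta_prior + (n - k)
= 20 + (32 - 28)
= 20 + 4 = 24

24


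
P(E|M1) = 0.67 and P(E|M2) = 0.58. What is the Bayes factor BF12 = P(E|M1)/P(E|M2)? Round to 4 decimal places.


Bayes factor BF12 = P(E|M1) / P(E|M2)
= 0.67 / 0.58
= 1.1552

1.1552


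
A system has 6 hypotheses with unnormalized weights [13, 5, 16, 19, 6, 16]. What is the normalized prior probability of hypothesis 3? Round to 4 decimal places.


The normalized prior is the weight divided by the total.
Total weight = 75
P(H3) = 16 / 75 = 0.2133

0.2133


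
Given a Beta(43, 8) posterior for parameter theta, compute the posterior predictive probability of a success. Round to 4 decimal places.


For a Beta-Bernoulli model, the predictive probability is the mean:
P(success) = 43/(43+8) = 43/51 = 0.8431

0.8431


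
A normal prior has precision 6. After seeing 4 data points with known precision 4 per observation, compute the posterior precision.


In the conjugate normal model, precisions add:
tau_posterior = tau_prior + n * tau_data
= 6 + 4*4 = 22

22


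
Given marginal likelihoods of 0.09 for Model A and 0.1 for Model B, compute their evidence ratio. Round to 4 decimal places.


Ratio = ML(A) / ML(B) = 0.09/0.1
= 0.9

0.9


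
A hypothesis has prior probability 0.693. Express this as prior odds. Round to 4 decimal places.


Odds = P(H) / P(not H) = 0.693 / 0.307
= 2.2573

2.2573


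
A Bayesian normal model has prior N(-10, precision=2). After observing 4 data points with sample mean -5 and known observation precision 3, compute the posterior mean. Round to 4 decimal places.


Posterior mean = (prior_precision * prior_mean + n * data_precision * data_mean) / (prior_precision + n * data_precision)
Numerator = 2*-10 + 4*3*-5 = -80
Denominator = 2 + 4*3 = 14
Posterior mean = -5.7143

-5.7143


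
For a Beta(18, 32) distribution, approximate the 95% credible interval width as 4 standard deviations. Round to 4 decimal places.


Variance of Beta(a,b) = ab / ((a+b)^2 * (a+b+1))
= 18*32 / ((50)^2 * 51)
= 0.0045
SD = sqrt(0.0045) = 0.0672
Width = 4 * SD = 0.2689

0.2689


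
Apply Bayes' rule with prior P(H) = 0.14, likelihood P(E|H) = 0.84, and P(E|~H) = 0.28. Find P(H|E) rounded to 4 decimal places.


Step 1: Compute marginal P(E) = P(E|H)P(H) + P(E|~H)P(~H)
= 0.84*0.14 + 0.28*0.86 = 0.3584
Step 2: P(H|E) = P(E|H)P(H)/P(E) = 0.1176/0.3584
= 0.3281

0.3281


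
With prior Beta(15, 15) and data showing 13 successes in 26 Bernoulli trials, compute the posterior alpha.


Conjugate update: alpha_posterior = alpha_prior + k
= 15 + 13 = 28

28


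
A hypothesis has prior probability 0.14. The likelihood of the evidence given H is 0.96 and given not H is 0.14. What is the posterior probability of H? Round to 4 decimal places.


Using Bayes' theorem:
P(E) = 0.14 * 0.96 + 0.86 * 0.14
P(E) = 0.2548
P(H|E) = (0.14 * 0.96) / 0.2548 = 0.5275

0.5275


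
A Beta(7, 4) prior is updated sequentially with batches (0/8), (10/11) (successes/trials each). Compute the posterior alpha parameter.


Sequential conjugate updating is equivalent to a single batch update.
Total successes across all batches = 10
alpha_posterior = alpha_prior + total_successes = 7 + 10
= 17

17


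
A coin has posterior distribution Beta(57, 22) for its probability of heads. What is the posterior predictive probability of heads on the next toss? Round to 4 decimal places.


Posterior predictive = E[theta] = alpha/(alpha+beta)
= 57/79
= 0.7215

0.7215


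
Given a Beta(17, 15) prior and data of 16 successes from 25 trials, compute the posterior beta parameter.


Number of failures = 25 - 16 = 9
Posterior beta = 15 + 9 = 24

24


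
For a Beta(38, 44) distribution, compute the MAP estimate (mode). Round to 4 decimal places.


MAP = mode = (a-1)/(a+b-2)
= (38-1)/(38+44-2)
= 37/80 = 0.4625

0.4625


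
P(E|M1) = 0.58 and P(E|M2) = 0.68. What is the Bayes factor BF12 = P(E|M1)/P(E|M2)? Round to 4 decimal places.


Bayes factor BF12 = P(E|M1) / P(E|M2)
= 0.58 / 0.68
= 0.8529

0.8529


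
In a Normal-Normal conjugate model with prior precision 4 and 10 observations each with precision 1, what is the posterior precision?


Posterior precision = prior precision + n * observation precision
= 4 + 10 * 1
= 4 + 10 = 14

14


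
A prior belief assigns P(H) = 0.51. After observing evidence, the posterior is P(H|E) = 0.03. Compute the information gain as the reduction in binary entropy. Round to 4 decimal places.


H(prior) = -0.51*log2(0.51) - 0.49*log2(0.49)
= 0.9997
H(post) = -0.03*log2(0.03) - 0.97*log2(0.97)
= 0.1944
IG = 0.9997 - 0.1944 = 0.8053

0.8053


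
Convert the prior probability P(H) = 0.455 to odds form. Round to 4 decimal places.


P(not H) = 1 - 0.455 = 0.545
Odds = 0.455 / 0.545 = 0.8349

0.8349


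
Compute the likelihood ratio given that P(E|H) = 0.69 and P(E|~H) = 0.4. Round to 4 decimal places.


LR = P(E|H) / P(E|~H)
= 0.69 / 0.4 = 1.725

1.725


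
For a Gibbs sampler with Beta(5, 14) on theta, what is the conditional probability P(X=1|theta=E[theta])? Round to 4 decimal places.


E[theta] = 5/(5+14) = 0.2632
P(X=1|theta) = theta = 0.2632

0.2632


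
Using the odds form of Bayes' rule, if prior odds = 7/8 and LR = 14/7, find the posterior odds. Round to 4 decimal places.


Bayes' rule in odds form: posterior odds = prior odds * LR
= (7 * 14) / (8 * 7)
= 98/56 = 1.75

1.75


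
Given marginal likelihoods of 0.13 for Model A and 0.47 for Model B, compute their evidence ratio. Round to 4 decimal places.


Ratio = ML(A) / ML(B) = 0.13/0.47
= 0.2766

0.2766


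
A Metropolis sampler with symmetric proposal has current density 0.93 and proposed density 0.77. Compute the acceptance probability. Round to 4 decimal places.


For symmetric proposals, acceptance = min(1, pi(x*)/pi(x))
= min(1, 0.77/0.93)
= min(1, 0.828) = 0.828

0.828


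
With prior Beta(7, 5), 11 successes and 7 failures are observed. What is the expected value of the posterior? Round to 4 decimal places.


Posterior = Beta(18, 12)
E[theta] = alpha/(alpha+beta)
= 18/30 = 0.6

0.6


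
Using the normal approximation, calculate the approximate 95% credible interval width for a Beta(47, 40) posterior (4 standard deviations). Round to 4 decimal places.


Var(Beta) = 47*40/(87^2 * 88) = 0.0028
SD = 0.0531
Width ~ 4*SD = 0.2125

0.2125


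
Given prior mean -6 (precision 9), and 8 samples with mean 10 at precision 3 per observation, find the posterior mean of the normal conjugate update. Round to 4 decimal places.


The posterior mean is a precision-weighted average of prior and data.
Post. prec. = 9 + 24 = 33
Post. mean = (-54 + 240)/33 = 186/33 = 5.6364

5.6364


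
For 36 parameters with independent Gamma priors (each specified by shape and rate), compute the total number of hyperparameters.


A Gamma prior has 2 hyperparameters per parameter.
Total = 36 * 2 = 72

72


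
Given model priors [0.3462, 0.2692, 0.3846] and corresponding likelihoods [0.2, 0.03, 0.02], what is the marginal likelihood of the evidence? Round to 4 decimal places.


P(E) = sum_i P(M_i) P(E|M_i)
= 0.0692 + 0.0081 + 0.0077
= 0.085

0.085


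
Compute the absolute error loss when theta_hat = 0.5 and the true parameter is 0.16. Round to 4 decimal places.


L = |theta_hat - theta_true|
= |0.5 - 0.16| = 0.34

0.34


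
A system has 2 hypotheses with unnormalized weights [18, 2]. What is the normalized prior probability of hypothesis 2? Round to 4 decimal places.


The normalized prior is the weight divided by the total.
Total weight = 20
P(H2) = 2 / 20 = 0.1

0.1


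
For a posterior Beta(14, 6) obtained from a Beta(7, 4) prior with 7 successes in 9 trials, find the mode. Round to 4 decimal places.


Mode = (alpha - 1) / (alpha + beta - 2)
= 13 / 18
= 0.7222

0.7222


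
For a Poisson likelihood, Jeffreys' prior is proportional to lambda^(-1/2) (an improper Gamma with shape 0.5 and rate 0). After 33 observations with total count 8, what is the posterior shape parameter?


Jeffreys' prior for Poisson is proportional to lambda^(-1/2).
Posterior is Gamma(0.5 + S, 0 + n) = Gamma(0.5 + 8, 33).
Posterior shape = 0.5 + S = 0.5 + 8 = 8.5

8.5


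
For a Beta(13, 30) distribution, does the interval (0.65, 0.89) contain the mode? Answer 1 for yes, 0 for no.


Mode of Beta(a,b) = (a-1)/(a+b-2)
= (13-1)/(13+30-2) = 0.2927
Check: 0.65 <= 0.2927 <= 0.89?
Result: 0

0


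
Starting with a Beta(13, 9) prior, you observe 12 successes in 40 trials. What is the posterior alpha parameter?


For a Beta-Binomial conjugate model:
Posterior alpha = prior alpha + number of successes
= 13 + 12 = 25

25


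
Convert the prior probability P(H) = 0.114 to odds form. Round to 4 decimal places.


P(not H) = 1 - 0.114 = 0.886
Odds = 0.114 / 0.886 = 0.1287

0.1287


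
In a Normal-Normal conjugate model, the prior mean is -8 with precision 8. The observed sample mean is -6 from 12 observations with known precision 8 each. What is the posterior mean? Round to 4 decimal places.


Posterior precision = tau0 + n*tau = 8 + 12*8 = 104
Posterior mean = (tau0*mu0 + n*tau*xbar) / posterior_precision
= (8*-8 + 12*8*-6) / 104
= -640 / 104 = -6.1538

-6.1538


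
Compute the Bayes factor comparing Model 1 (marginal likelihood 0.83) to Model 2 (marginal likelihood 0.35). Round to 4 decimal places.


BF12 = marginal likelihood of M1 / marginal likelihood of M2
= 0.83/0.35
= 2.3714

2.3714


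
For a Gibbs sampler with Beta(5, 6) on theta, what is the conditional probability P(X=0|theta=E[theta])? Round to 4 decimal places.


E[theta] = 5/(5+6) = 0.4545
P(X=0|theta) = 1 - theta = 0.5455

0.5455


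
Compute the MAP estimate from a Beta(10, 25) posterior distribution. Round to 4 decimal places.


MAP = mode of Beta distribution
= (alpha - 1)/(alpha + beta - 2)
= (10-1)/(10+25-2)
= 9/33 = 0.2727

0.2727


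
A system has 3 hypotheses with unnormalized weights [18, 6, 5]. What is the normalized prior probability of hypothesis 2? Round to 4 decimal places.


The normalized prior is the weight divided by the total.
Total weight = 29
P(H2) = 6 / 29 = 0.2069

0.2069


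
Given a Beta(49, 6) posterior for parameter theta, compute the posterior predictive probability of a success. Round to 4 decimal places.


For a Beta-Bernoulli model, the predictive probability is the mean:
P(success) = 49/(49+6) = 49/55 = 0.8909

0.8909


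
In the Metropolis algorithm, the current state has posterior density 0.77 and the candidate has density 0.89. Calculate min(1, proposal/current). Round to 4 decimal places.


Ratio = 0.89/0.77 = 1.1558
Acceptance probability = min(1, 1.1558)
= 1.0

1.0


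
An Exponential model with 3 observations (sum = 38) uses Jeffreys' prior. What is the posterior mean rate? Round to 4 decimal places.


Posterior Gamma(3, 38)
E[lambda] = 3/38 = 0.0789

0.0789


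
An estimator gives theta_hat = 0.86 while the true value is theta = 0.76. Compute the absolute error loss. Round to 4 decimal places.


The absolute error loss is |theta_hat - theta|
= |0.86 - 0.76|
= 0.1

0.1


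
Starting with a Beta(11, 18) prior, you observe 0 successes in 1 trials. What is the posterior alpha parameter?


For a Beta-Binomial conjugate model:
Posterior alpha = prior alpha + number of successes
= 11 + 0 = 11

11


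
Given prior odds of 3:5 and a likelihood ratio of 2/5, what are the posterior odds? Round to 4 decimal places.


Posterior odds = prior odds * LR
Prior odds = 3/5 = 0.6
LR = 2/5 = 0.4
Posterior odds = 0.6 * 0.4 = 0.24

0.24


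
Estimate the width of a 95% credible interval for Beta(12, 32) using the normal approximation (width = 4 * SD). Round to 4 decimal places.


For Beta(a,b): Var = ab/((a+b)^2(a+b+1))
Var = 0.0044, SD = 0.0664
Approximate 95% CI width = 4 * 0.0664 = 0.2656

0.2656


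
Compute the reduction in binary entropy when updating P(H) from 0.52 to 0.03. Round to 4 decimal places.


H_before = -p*log2(p) - (1-p)*log2(1-p) for p=0.52: 0.9988
H_after for p=0.03: 0.1944
Reduction = 0.9988 - 0.1944 = 0.8045

0.8045


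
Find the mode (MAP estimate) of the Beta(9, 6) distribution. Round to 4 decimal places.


For Beta(a,b) with a,b > 1:
Mode = (a-1)/(a+b-2) = (9-1)/(15-2)
= 8/13 = 0.6154

0.6154


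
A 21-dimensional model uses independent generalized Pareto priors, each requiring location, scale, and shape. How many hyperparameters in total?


Per parameter: 3 (location, scale, and shape).
Total = 21 * 3 = 63

63


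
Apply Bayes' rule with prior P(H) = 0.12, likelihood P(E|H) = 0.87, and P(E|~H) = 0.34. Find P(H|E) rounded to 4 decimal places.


Step 1: Compute marginal P(E) = P(E|H)P(H) + P(E|~H)P(~H)
= 0.87*0.12 + 0.34*0.88 = 0.4036
Step 2: P(H|E) = P(E|H)P(H)/P(E) = 0.1044/0.4036
= 0.2587

0.2587


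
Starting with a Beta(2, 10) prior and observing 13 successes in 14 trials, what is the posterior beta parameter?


Posterior beta = prior beta + failures
Failures = 14 - 13 = 1
beta_post = 10 + 1 = 11

11


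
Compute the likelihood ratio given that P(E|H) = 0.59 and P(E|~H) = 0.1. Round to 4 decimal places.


LR = P(E|H) / P(E|~H)
= 0.59 / 0.1 = 5.9

5.9


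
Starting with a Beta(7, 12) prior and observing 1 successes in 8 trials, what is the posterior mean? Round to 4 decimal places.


Posterior parameters: alpha = 7 + 1 = 8
beta = 12 + 7 = 19
Posterior mean = alpha / (alpha + beta) = 8 / 27
= 0.2963

0.2963


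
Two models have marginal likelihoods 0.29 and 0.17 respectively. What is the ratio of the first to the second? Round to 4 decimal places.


Evidence ratio = 0.29 / 0.17
= 1.7059

1.7059


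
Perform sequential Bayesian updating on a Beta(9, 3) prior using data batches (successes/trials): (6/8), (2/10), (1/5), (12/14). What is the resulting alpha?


Accumulate successes: 21
Posterior alpha = prior alpha + sum of successes
= 9 + 21 = 30

30


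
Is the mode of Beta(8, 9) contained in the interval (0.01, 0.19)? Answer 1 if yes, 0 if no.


Mode = (a-1)/(a+b-2) = 7/15 = 0.4667
Interval: (0.01, 0.19)
Contains mode? 0

0


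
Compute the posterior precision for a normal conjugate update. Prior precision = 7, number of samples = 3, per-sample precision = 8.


tau_post = tau_0 + n * tau
= 7 + 3 * 8 = 31

31


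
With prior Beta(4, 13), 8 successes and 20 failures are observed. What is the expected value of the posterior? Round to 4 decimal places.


Posterior = Beta(12, 33)
E[theta] = alpha/(alpha+beta)
= 12/45 = 0.2667

0.2667


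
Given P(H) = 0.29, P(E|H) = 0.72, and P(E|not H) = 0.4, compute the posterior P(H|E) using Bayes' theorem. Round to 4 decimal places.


By Bayes' theorem: P(H|E) = P(E|H)*P(H) / P(E)
P(E) = P(E|H)*P(H) + P(E|not H)*P(not H)
P(E) = 0.72*0.29 + 0.4*0.71 = 0.4928
P(H|E) = 0.72*0.29 / 0.4928 = 0.4237

0.4237


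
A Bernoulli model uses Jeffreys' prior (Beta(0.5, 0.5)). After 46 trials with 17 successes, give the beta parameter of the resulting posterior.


Posterior = Beta(prior_alpha + successes, prior_beta + failures)
= Beta(0.5 + 17, 0.5 + 29)
Posterior beta = 0.5 + (n - k) = 0.5 + 29 = 29.5

29.5


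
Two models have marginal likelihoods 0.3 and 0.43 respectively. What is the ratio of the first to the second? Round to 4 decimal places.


Evidence ratio = 0.3 / 0.43
= 0.6977

0.6977


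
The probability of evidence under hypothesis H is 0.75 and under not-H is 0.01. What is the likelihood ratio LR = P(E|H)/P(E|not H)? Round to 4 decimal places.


LR = 0.75 / 0.01
= 75.0

75.0


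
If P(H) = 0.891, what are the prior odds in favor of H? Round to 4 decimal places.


Prior odds = P(H) / (1 - P(H))
= 0.891 / 0.109
= 8.1743

8.1743


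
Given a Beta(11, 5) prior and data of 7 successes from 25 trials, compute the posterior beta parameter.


Number of failures = 25 - 7 = 18
Posterior beta = 5 + 18 = 23

23


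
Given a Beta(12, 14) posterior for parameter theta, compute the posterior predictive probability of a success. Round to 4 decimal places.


For a Beta-Bernoulli model, the predictive probability is the mean:
P(success) = 12/(12+14) = 12/26 = 0.4615

0.4615


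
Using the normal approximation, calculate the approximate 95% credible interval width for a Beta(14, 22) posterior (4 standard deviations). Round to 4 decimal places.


Var(Beta) = 14*22/(36^2 * 37) = 0.0064
SD = 0.0801
Width ~ 4*SD = 0.3206

0.3206


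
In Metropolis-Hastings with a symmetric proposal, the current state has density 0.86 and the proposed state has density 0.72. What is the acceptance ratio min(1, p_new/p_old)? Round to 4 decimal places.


Ratio = p_new / p_old = 0.72 / 0.86 = 0.8372
Acceptance = min(1, 0.8372) = 0.8372

0.8372


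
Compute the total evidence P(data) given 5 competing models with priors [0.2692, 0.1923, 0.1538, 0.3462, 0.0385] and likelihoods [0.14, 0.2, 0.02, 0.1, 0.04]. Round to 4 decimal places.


Marginal likelihood = sum P(model_i) * P(data|model_i)
Model 1: 0.2692 * 0.14 = 0.0377
Model 2: 0.1923 * 0.2 = 0.0385
Model 3: 0.1538 * 0.02 = 0.0031
Model 4: 0.3462 * 0.1 = 0.0346
Model 5: 0.0385 * 0.04 = 0.0015
Total = 0.1154

0.1154


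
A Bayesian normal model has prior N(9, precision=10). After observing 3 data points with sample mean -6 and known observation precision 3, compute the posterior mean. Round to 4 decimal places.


Posterior mean = (prior_precision * prior_mean + n * data_precision * data_mean) / (prior_precision + n * data_precision)
Numerator = 10*9 + 3*3*-6 = 36
Denominator = 10 + 3*3 = 19
Posterior mean = 1.8947

1.8947


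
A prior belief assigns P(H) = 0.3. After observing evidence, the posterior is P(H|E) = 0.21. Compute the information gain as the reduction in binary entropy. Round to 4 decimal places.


H(prior) = -0.3*log2(0.3) - 0.7*log2(0.7)
= 0.8813
H(post) = -0.21*log2(0.21) - 0.79*log2(0.79)
= 0.7415
IG = 0.8813 - 0.7415 = 0.1398

0.1398


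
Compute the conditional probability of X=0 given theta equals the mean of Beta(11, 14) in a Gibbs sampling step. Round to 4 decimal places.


Mean of Beta(11, 14) = 0.44
P(X=0 | theta=0.44) = 0.56

0.56


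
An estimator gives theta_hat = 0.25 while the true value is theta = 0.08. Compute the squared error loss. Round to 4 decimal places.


The squared error loss is (theta_hat - theta)^2
= (0.25 - 0.08)^2
= (0.17)^2 = 0.0289

0.0289


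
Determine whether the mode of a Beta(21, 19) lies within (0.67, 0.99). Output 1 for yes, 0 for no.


First find the mode: (a-1)/(a+b-2) = 0.5263
Is 0.5263 in (0.67, 0.99)? 0

0


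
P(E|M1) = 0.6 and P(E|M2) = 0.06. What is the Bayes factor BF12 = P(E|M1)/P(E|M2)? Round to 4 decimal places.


Bayes factor BF12 = P(E|M1) / P(E|M2)
= 0.6 / 0.06
= 10.0

10.0


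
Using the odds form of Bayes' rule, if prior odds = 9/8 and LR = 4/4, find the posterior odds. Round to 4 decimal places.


Bayes' rule in odds form: posterior odds = prior odds * LR
= (9 * 4) / (8 * 4)
= 36/32 = 1.125

1.125


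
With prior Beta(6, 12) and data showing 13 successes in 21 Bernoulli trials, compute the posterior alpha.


Conjugate update: alpha_posterior = alpha_prior + k
= 6 + 13 = 19

19


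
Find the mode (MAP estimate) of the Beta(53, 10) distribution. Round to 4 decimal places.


For Beta(a,b) with a,b > 1:
Mode = (a-1)/(a+b-2) = (53-1)/(63-2)
= 52/61 = 0.8525

0.8525


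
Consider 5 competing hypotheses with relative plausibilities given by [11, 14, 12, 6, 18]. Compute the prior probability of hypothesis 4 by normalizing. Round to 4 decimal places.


Sum of weights = 11 + 14 + 12 + 6 + 18 = 61
Normalized prior for H4 = 6 / 61
= 0.0984

0.0984


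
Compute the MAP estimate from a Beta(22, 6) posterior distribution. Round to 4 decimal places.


MAP = mode of Beta distribution
= (alpha - 1)/(alpha + beta - 2)
= (22-1)/(22+6-2)
= 21/26 = 0.8077

0.8077


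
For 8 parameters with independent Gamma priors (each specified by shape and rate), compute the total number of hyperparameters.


A Gamma prior has 2 hyperparameters per parameter.
Total = 8 * 2 = 16

16


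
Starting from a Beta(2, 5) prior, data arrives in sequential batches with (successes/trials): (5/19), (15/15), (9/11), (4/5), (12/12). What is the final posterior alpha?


In sequential Bayesian updating, we sum all successes.
Total successes = 45
Final alpha = 2 + 45 = 47

47


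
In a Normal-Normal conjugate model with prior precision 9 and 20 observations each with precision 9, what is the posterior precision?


Posterior precision = prior precision + n * observation precision
= 9 + 20 * 9
= 9 + 180 = 189

189


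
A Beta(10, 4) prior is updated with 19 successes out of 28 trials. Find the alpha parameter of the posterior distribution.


In the Beta-Binomial conjugate update:
alpha_post = alpha_prior + successes
= 10 + 19
= 29

29


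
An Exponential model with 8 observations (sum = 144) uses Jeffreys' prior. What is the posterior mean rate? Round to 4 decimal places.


Posterior Gamma(8, 144)
E[lambda] = 8/144 = 0.0556

0.0556


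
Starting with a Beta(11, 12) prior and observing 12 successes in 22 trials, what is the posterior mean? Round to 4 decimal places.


Posterior parameters: alpha = 11 + 12 = 23
beta = 12 + 10 = 22
Posterior mean = alpha / (alpha + beta) = 23 / 45
= 0.5111

0.5111


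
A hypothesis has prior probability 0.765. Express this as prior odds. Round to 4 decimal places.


Odds = P(H) / P(not H) = 0.765 / 0.235
= 3.2553

3.2553


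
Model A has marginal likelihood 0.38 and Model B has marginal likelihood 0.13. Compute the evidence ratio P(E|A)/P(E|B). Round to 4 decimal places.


Evidence ratio = P(E|A) / P(E|B)
= 0.38 / 0.13
= 2.9231

2.9231


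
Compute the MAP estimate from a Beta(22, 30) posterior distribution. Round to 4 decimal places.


MAP = mode of Beta distribution
= (alpha - 1)/(alpha + beta - 2)
= (22-1)/(22+30-2)
= 21/50 = 0.42

0.42


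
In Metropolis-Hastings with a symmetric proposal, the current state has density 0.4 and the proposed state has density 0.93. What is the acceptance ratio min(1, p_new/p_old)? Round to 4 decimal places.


Ratio = p_new / p_old = 0.93 / 0.4 = 2.325
Acceptance = min(1, 2.325) = 1.0

1.0


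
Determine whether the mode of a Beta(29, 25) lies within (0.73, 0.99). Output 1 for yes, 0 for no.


First find the mode: (a-1)/(a+b-2) = 0.5385
Is 0.5385 in (0.73, 0.99)? 0

0


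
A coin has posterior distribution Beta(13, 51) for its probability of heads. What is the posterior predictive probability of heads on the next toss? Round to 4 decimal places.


Posterior predictive = E[theta] = alpha/(alpha+beta)
= 13/64
= 0.2031

0.2031


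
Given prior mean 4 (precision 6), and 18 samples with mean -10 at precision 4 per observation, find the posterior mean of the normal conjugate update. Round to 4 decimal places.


The posterior mean is a precision-weighted average of prior and data.
Post. prec. = 6 + 72 = 78
Post. mean = (24 + -720)/78 = -696/78 = -8.9231

-8.9231


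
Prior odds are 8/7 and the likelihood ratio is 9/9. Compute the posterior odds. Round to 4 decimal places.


Posterior odds = prior odds * likelihood ratio
= (8/7) * (9/9)
= 72 / 63
= 1.1429

1.1429


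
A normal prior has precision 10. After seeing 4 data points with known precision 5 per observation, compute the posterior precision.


In the conjugate normal model, precisions add:
tau_posterior = tau_prior + n * tau_data
= 10 + 4*5 = 30

30


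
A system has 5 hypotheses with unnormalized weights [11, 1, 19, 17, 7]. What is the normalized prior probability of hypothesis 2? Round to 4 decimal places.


The normalized prior is the weight divided by the total.
Total weight = 55
P(H2) = 1 / 55 = 0.0182

0.0182


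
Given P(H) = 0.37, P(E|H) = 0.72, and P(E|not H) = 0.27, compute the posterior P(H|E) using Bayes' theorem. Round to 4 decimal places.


By Bayes' theorem: P(H|E) = P(E|H)*P(H) / P(E)
P(E) = P(E|H)*P(H) + P(E|not H)*P(not H)
P(E) = 0.72*0.37 + 0.27*0.63 = 0.4365
P(H|E) = 0.72*0.37 / 0.4365 = 0.6103

0.6103


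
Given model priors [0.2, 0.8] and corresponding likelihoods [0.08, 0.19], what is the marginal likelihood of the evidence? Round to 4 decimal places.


P(E) = sum_i P(M_i) P(E|M_i)
= 0.016 + 0.152
= 0.168

0.168


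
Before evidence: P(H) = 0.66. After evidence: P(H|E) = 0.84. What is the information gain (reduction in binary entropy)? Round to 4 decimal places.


Prior entropy = 0.9248
Posterior entropy = 0.6343
Information gain = 0.9248 - 0.6343 = 0.2905

0.2905


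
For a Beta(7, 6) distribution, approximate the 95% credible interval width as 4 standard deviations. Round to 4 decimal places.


Variance of Beta(a,b) = ab / ((a+b)^2 * (a+b+1))
= 7*6 / ((13)^2 * 14)
= 0.0178
SD = sqrt(0.0178) = 0.1332
Width = 4 * SD = 0.5329

0.5329


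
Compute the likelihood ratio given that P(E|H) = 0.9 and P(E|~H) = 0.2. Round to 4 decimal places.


LR = P(E|H) / P(E|~H)
= 0.9 / 0.2 = 4.5

4.5


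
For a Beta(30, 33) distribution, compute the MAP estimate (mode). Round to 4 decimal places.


MAP = mode = (a-1)/(a+b-2)
= (30-1)/(30+33-2)
= 29/61 = 0.4754

0.4754


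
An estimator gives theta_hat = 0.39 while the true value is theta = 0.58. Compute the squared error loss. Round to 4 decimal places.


The squared error loss is (theta_hat - theta)^2
= (0.39 - 0.58)^2
= (-0.19)^2 = 0.0361

0.0361


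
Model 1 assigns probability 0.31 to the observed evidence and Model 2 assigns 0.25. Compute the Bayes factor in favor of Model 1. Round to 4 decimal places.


BF = P(data|M1) / P(data|M2)
= 0.31 / 0.25 = 1.24

1.24


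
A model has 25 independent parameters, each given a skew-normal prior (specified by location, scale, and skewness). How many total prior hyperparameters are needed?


Each skew-normal prior needs 3 hyperparameters (location, scale, and skewness).
Total = 3 * 25 = 75

75


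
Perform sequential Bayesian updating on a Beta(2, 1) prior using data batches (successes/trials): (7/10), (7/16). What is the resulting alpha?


Accumulate successes: 14
Posterior alpha = prior alpha + sum of successes
= 2 + 14 = 16

16
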